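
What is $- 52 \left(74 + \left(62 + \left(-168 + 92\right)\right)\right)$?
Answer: $-3120$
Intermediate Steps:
$- 52 \left(74 + \left(62 + \left(-168 + 92\right)\right)\right) = - 52 \left(74 + \left(62 - 76\right)\right) = - 52 \left(74 - 14\right) = \left(-52\right) 60 = -3120$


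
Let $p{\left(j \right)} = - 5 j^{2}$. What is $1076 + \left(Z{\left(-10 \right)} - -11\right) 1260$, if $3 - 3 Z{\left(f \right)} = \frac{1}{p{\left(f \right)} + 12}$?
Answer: $\frac{1976017}{122} \approx 16197.0$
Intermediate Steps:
$Z{\left(f \right)} = 1 - \frac{1}{3 \left(12 - 5 f^{2}\right)}$ ($Z{\left(f \right)} = 1 - \frac{1}{3 \left(- 5 f^{2} + 12\right)} = 1 - \frac{1}{3 \left(12 - 5 f^{2}\right)}$)
$1076 + \left(Z{\left(-10 \right)} - -11\right) 1260 = 1076 + \left(\frac{5 \left(-7 + 3 \left(-10\right)^{2}\right)}{3 \left(-12 + 5 \left(-10\right)^{2}\right)} - -11\right) 1260 = 1076 + \left(\frac{5 \left(-7 + 3 \cdot 100\right)}{3 \left(-12 + 5 \cdot 100\right)} + 11\right) 1260 = 1076 + \left(\frac{5 \left(-7 + 300\right)}{3 \left(-12 + 500\right)} + 11\right) 1260 = 1076 + \left(\frac{5}{3} \cdot \frac{1}{488} \cdot 293 + 11\right) 1260 = 1076 + \left(\frac{1465}{1464} + 11\right) 1260 = 1076 + \frac{17569}{1464} \cdot 1260 = 1076 + \frac{1844745}{122} = \frac{1976017}{122}$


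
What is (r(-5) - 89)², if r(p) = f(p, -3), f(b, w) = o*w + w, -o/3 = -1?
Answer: 10201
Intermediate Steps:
o = 3 (o = -3*(-1) = 3)
f(b, w) = 4*w (f(b, w) = 3*w + w = 4*w)
r(p) = -12 (r(p) = 4*(-3) = -12)
(r(-5) - 89)² = (-12 - 89)² = (-101)² = 10201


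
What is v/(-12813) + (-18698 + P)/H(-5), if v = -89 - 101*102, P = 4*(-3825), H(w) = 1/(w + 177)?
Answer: -74926005937/12813 ≈ -5.8477e+6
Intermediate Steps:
H(w) = 1/(177 + w)
P = -15300
v = -10391 (v = -89 - 10302 = -10391)
v/(-12813) + (-18698 + P)/H(-5) = -10391/(-12813) + (-18698 - 15300)/(1/(177 - 5)) = -10391*(-1/12813) - 33998/(1/172) = 10391/12813 - 33998/1/172 = 10391/12813 - 33998*172 = 10391/12813 - 5847656 = -74926005937/12813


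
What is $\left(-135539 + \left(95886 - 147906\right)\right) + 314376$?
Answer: $126817$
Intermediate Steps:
$\left(-135539 + \left(95886 - 147906\right)\right) + 314376 = \left(-135539 - 52020\right) + 314376 = -187559 + 314376 = 126817$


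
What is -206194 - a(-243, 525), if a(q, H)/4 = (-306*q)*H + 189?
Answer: -156358750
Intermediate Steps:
a(q, H) = 756 - 1224*H*q (a(q, H) = 4*((-306*q)*H + 189) = 4*(-306*H*q + 189) = 4*(189 - 306*H*q) = 756 - 1224*H*q)
-206194 - a(-243, 525) = -206194 - (756 - 1224*525*(-243)) = -206194 - (756 + 156151800) = -206194 - 1*156152556 = -206194 - 156152556 = -156358750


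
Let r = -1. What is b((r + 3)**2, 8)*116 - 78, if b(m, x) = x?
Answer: 850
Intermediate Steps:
b((r + 3)**2, 8)*116 - 78 = 8*116 - 78 = 928 - 78 = 850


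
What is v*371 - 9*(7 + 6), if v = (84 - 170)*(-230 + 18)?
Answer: 6763955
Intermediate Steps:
v = 18232 (v = -86*(-212) = 18232)
v*371 - 9*(7 + 6) = 18232*371 - 9*(7 + 6) = 6764072 - 9*13 = 6764072 - 117 = 6763955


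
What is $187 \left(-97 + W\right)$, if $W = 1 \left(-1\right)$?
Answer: $-18326$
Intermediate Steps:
$W = -1$
$187 \left(-97 + W\right) = 187 \left(-97 - 1\right) = 187 \left(-98\right) = -18326$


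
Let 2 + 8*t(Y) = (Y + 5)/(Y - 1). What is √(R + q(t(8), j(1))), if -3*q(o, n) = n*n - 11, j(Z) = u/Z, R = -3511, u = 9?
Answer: I*√31809/3 ≈ 59.45*I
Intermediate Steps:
t(Y) = -¼ + (5 + Y)/(8*(-1 + Y)) (t(Y) = -¼ + ((Y + 5)/(Y - 1))/8 = -¼ + ((5 + Y)/(-1 + Y))/8 = -¼ + (5 + Y)/(8*(-1 + Y)))
j(Z) = 9/Z
q(o, n) = 11/3 - n²/3 (q(o, n) = -(n*n - 11)/3 = -(n² - 11)/3 = -(-11 + n²)/3 = 11/3 - n²/3)
√(R + q(t(8), j(1))) = √(-3511 + (11/3 - (9/1)²/3)) = √(-3511 + (11/3 - (9*1)²/3)) = √(-3511 + (11/3 - ⅓*9²)) = √(-3511 + (11/3 - ⅓*81)) = √(-3511 + (11/3 - 27)) = √(-3511 - 70/3) = √(-10603/3) = I*√31809/3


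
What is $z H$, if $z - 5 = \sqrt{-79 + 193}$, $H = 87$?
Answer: $435 + 87 \sqrt{114} \approx 1363.9$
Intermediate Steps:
$z = 5 + \sqrt{114}$ ($z = 5 + \sqrt{-79 + 193} = 5 + \sqrt{114} \approx 15.677$)
$z H = \left(5 + \sqrt{114}\right) 87 = 435 + 87 \sqrt{114}$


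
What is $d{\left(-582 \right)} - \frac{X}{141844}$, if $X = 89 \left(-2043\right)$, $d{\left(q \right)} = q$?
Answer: $- \frac{82371381}{141844} \approx -580.72$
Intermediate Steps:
$X = -181827$
$d{\left(-582 \right)} - \frac{X}{141844} = -582 - - \frac{181827}{141844} = -582 + \frac{181827}{141844} = - \frac{82371381}{141844}$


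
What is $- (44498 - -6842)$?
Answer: $-51340$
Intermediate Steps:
$- (44498 - -6842) = - (44498 + 6842) = \left(-1\right) 51340 = -51340$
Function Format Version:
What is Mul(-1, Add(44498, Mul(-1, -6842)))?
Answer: -51340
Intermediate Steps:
Mul(-1, Add(44498, Mul(-1, -6842))) = Mul(-1, Add(44498, 6842)) = Mul(-1, 51340) = -51340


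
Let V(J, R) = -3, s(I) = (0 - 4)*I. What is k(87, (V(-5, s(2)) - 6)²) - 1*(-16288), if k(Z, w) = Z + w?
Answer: 16456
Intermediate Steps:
s(I) = -4*I
k(87, (V(-5, s(2)) - 6)²) - 1*(-16288) = (87 + (-3 - 6)²) - 1*(-16288) = (87 + (-9)²) + 16288 = (87 + 81) + 16288 = 168 + 16288 = 16456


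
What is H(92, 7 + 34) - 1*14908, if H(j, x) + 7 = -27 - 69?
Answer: -15011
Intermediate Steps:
H(j, x) = -103 (H(j, x) = -7 + (-27 - 69) = -7 - 96 = -103)
H(92, 7 + 34) - 1*14908 = -103 - 1*14908 = -103 - 14908 = -15011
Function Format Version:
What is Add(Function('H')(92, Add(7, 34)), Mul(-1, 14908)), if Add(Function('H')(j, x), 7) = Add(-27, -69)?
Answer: -15011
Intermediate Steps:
Function('H')(j, x) = -103 (Function('H')(j, x) = Add(-7, Add(-27, -69)) = Add(-7, -96) = -103)
Add(Function('H')(92, Add(7, 34)), Mul(-1, 14908)) = Add(-103, Mul(-1, 14908)) = Add(-103, -14908) = -15011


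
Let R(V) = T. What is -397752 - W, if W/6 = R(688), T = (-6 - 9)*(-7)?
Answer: -398382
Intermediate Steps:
T = 105 (T = -15*(-7) = 105)
R(V) = 105
W = 630 (W = 6*105 = 630)
-397752 - W = -397752 - 1*630 = -397752 - 630 = -398382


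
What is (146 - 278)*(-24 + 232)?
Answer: -27456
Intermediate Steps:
(146 - 278)*(-24 + 232) = -132*208 = -27456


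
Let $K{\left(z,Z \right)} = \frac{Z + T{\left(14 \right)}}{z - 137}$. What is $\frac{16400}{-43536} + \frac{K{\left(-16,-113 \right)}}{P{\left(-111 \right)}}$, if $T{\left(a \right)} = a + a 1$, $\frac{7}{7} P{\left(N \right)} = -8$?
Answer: $- \frac{29135}{65304} \approx -0.44614$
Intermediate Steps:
$P{\left(N \right)} = -8$
$T{\left(a \right)} = 2 a$ ($T{\left(a \right)} = a + a = 2 a$)
$K{\left(z,Z \right)} = \frac{28 + Z}{-137 + z}$ ($K{\left(z,Z \right)} = \frac{Z + 2 \cdot 14}{z - 137} = \frac{Z + 28}{-137 + z} = \frac{28 + Z}{-137 + z}$)
$\frac{16400}{-43536} + \frac{K{\left(-16,-113 \right)}}{P{\left(-111 \right)}} = \frac{16400}{-43536} + \frac{\frac{1}{-137 - 16} \left(28 - 113\right)}{-8} = 16400 \left(- \frac{1}{43536}\right) + \frac{1}{-153} \left(-85\right) \left(- \frac{1}{8}\right) = - \frac{1025}{2721} + \left(- \frac{1}{153}\right) \left(-85\right) \left(- \frac{1}{8}\right) = - \frac{1025}{2721} + \frac{5}{9} \left(- \frac{1}{8}\right) = - \frac{1025}{2721} - \frac{5}{72} = - \frac{29135}{65304}$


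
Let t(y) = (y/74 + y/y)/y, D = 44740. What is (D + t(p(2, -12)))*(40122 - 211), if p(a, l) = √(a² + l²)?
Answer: 132135782271/74 + 39911*√37/74 ≈ 1.7856e+9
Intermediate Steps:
t(y) = (1 + y/74)/y (t(y) = (y*(1/74) + 1)/y = (y/74 + 1)/y = (1 + y/74)/y)
(D + t(p(2, -12)))*(40122 - 211) = (44740 + (74 + √(2² + (-12)²))/(74*(√(2² + (-12)²))))*(40122 - 211) = (44740 + (74 + √(4 + 144))/(74*(√(4 + 144))))*39911 = (44740 + (74 + √148)/(74*(√148)))*39911 = (44740 + (74 + 2*√37)/(74*((2*√37))))*39911 = (44740 + (√37/74)*(74 + 2*√37)/74)*39911 = (44740 + √37*(74 + 2*√37)/5476)*39911 = 1785618140 + 39911*√37*(74 + 2*√37)/5476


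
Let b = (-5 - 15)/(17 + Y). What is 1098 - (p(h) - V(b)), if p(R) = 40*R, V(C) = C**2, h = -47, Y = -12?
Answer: 2994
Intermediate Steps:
b = -4 (b = (-5 - 15)/(17 - 12) = -20/5 = -20*1/5 = -4)
1098 - (p(h) - V(b)) = 1098 - (40*(-47) - 1*(-4)**2) = 1098 - (-1880 - 1*16) = 1098 - (-1880 - 16) = 1098 - 1*(-1896) = 1098 + 1896 = 2994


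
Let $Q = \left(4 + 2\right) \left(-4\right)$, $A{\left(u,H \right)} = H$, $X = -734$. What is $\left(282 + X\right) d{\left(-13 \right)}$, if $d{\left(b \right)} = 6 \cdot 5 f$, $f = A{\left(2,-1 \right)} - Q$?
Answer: $-311880$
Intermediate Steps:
$Q = -24$ ($Q = 6 \left(-4\right) = -24$)
$f = 23$ ($f = -1 - -24 = -1 + 24 = 23$)
$d{\left(b \right)} = 690$ ($d{\left(b \right)} = 6 \cdot 5 \cdot 23 = 30 \cdot 23 = 690$)
$\left(282 + X\right) d{\left(-13 \right)} = \left(282 - 734\right) 690 = \left(-452\right) 690 = -311880$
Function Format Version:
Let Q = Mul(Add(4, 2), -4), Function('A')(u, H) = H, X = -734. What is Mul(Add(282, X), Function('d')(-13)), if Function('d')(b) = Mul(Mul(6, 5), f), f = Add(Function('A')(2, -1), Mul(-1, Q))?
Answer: -311880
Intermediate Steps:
Q = -24 (Q = Mul(6, -4) = -24)
f = 23 (f = Add(-1, Mul(-1, -24)) = Add(-1, 24) = 23)
Function('d')(b) = 690 (Function('d')(b) = Mul(Mul(6, 5), 23) = Mul(30, 23) = 690)
Mul(Add(282, X), Function('d')(-13)) = Mul(Add(282, -734), 690) = Mul(-452, 690) = -311880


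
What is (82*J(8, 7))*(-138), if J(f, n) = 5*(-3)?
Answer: 169740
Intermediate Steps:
J(f, n) = -15
(82*J(8, 7))*(-138) = (82*(-15))*(-138) = -1230*(-138) = 169740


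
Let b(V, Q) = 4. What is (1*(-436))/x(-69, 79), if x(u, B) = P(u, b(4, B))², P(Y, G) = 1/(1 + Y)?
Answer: -2016064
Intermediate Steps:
x(u, B) = (1 + u)⁻² (x(u, B) = (1/(1 + u))² = (1 + u)⁻²)
(1*(-436))/x(-69, 79) = (1*(-436))/((1 - 69)⁻²) = -436/((-68)⁻²) = -436/1/4624 = -436*4624 = -2016064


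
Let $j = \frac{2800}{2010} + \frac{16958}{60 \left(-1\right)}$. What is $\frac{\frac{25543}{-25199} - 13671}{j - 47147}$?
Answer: $\frac{230829118240}{800746632279} \approx 0.28827$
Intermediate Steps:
$j = - \frac{188431}{670}$ ($j = 2800 \cdot \frac{1}{2010} + \frac{16958}{-60} = \frac{280}{201} + 16958 \left(- \frac{1}{60}\right) = \frac{280}{201} - \frac{8479}{30} = - \frac{188431}{670} \approx -281.24$)
$\frac{\frac{25543}{-25199} - 13671}{j - 47147} = \frac{\frac{25543}{-25199} - 13671}{- \frac{188431}{670} - 47147} = \frac{25543 \left(- \frac{1}{25199}\right) - 13671}{- \frac{31776921}{670}} = \left(- \frac{25543}{25199} - 13671\right) \left(- \frac{670}{31776921}\right) = \left(- \frac{344521072}{25199}\right) \left(- \frac{670}{31776921}\right) = \frac{230829118240}{800746632279}$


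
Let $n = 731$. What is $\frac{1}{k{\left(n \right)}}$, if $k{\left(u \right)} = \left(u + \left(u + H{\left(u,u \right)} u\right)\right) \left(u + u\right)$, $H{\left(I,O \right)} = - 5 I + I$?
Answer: $- \frac{1}{3122805684} \approx -3.2022 \cdot 10^{-10}$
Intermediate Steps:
$H{\left(I,O \right)} = - 4 I$
$k{\left(u \right)} = 2 u \left(- 4 u^{2} + 2 u\right)$ ($k{\left(u \right)} = \left(u + \left(u + - 4 u u\right)\right) \left(u + u\right) = \left(u - \left(- u + 4 u^{2}\right)\right) 2 u = \left(- 4 u^{2} + 2 u\right) 2 u = 2 u \left(- 4 u^{2} + 2 u\right)$)
$\frac{1}{k{\left(n \right)}} = \frac{1}{731^{2} \left(4 - 5848\right)} = \frac{1}{534361 \left(4 - 5848\right)} = \frac{1}{534361 \left(-5844\right)} = \frac{1}{-3122805684} = - \frac{1}{3122805684}$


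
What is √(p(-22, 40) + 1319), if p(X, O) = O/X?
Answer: √159379/11 ≈ 36.293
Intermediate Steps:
√(p(-22, 40) + 1319) = √(40/(-22) + 1319) = √(40*(-1/22) + 1319) = √(-20/11 + 1319) = √(14489/11) = √159379/11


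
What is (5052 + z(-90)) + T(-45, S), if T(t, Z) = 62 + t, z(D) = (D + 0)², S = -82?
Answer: 13169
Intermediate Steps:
z(D) = D²
(5052 + z(-90)) + T(-45, S) = (5052 + (-90)²) + (62 - 45) = (5052 + 8100) + 17 = 13152 + 17 = 13169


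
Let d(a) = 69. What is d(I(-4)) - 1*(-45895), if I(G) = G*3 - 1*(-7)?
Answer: 45964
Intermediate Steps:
I(G) = 7 + 3*G (I(G) = 3*G + 7 = 7 + 3*G)
d(I(-4)) - 1*(-45895) = 69 - 1*(-45895) = 69 + 45895 = 45964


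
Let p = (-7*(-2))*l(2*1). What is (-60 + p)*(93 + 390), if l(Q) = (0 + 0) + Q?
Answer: -15456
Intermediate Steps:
l(Q) = Q (l(Q) = 0 + Q = Q)
p = 28 (p = (-7*(-2))*(2*1) = 14*2 = 28)
(-60 + p)*(93 + 390) = (-60 + 28)*(93 + 390) = -32*483 = -15456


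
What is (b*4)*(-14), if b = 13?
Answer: -728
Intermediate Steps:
(b*4)*(-14) = (13*4)*(-14) = 52*(-14) = -728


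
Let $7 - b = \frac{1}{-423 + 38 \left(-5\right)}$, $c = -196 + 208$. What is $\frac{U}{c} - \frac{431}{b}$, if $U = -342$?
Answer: $- \frac{386525}{4292} \approx -90.057$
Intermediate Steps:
$c = 12$
$b = \frac{4292}{613}$ ($b = 7 - \frac{1}{-423 + 38 \left(-5\right)} = 7 - \frac{1}{-423 - 190} = 7 - \frac{1}{-613} = 7 - - \frac{1}{613} = 7 + \frac{1}{613} = \frac{4292}{613} \approx 7.0016$)
$\frac{U}{c} - \frac{431}{b} = - \frac{342}{12} - \frac{431}{\frac{4292}{613}} = \left(-342\right) \frac{1}{12} - \frac{264203}{4292} = - \frac{57}{2} - \frac{264203}{4292} = - \frac{386525}{4292}$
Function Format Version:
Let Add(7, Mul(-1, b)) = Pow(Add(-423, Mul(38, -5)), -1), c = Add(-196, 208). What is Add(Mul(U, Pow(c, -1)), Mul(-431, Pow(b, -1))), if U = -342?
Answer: Rational(-386525, 4292) ≈ -90.057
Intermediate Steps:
c = 12
b = Rational(4292, 613) (b = Add(7, Mul(-1, Pow(Add(-423, Mul(38, -5)), -1))) = Add(7, Mul(-1, Pow(Add(-423, -190), -1))) = Add(7, Mul(-1, Pow(-613, -1))) = Add(7, Mul(-1, Rational(-1, 613))) = Add(7, Rational(1, 613)) = Rational(4292, 613) ≈ 7.0016)
Add(Mul(U, Pow(c, -1)), Mul(-431, Pow(b, -1))) = Add(Mul(-342, Pow(12, -1)), Mul(-431, Pow(Rational(4292, 613), -1))) = Add(Mul(-342, Rational(1, 12)), Mul(-431, Rational(613, 4292))) = Add(Rational(-57, 2), Rational(-264203, 4292)) = Rational(-386525, 4292)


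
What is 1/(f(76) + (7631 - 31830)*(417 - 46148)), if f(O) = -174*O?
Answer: 1/1106631245 ≈ 9.0364e-10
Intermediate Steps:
1/(f(76) + (7631 - 31830)*(417 - 46148)) = 1/(-174*76 + (7631 - 31830)*(417 - 46148)) = 1/(-13224 - 24199*(-45731)) = 1/(-13224 + 1106644469) = 1/1106631245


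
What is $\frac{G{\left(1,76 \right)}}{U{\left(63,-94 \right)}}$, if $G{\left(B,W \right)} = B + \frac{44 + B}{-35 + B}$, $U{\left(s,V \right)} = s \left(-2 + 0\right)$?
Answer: $\frac{11}{4284} \approx 0.0025677$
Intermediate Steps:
$U{\left(s,V \right)} = - 2 s$ ($U{\left(s,V \right)} = s \left(-2\right) = - 2 s$)
$G{\left(B,W \right)} = B + \frac{44 + B}{-35 + B}$
$\frac{G{\left(1,76 \right)}}{U{\left(63,-94 \right)}} = \frac{\frac{1}{-35 + 1} \left(44 + 1^{2} - 34\right)}{\left(-2\right) 63} = \frac{\frac{1}{-34} \left(44 + 1 - 34\right)}{-126} = \left(- \frac{1}{34}\right) 11 \left(- \frac{1}{126}\right) = \left(- \frac{11}{34}\right) \left(- \frac{1}{126}\right) = \frac{11}{4284}$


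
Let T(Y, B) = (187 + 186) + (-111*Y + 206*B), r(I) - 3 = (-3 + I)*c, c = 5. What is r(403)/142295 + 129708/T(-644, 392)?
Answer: 98232857/113693705 ≈ 0.86401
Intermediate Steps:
r(I) = -12 + 5*I (r(I) = 3 + (-3 + I)*5 = 3 + (-15 + 5*I) = -12 + 5*I)
T(Y, B) = 373 - 111*Y + 206*B (T(Y, B) = 373 + (-111*Y + 206*B) = 373 - 111*Y + 206*B)
r(403)/142295 + 129708/T(-644, 392) = (-12 + 5*403)/142295 + 129708/(373 - 111*(-644) + 206*392) = (-12 + 2015)*(1/142295) + 129708/(373 + 71484 + 80752) = 2003*(1/142295) + 129708/152609 = 2003/142295 + 129708*(1/152609) = 2003/142295 + 129708/152609 = 98232857/113693705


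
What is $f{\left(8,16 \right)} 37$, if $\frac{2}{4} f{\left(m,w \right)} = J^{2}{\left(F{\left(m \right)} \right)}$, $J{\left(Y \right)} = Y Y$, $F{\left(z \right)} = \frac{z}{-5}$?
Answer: $\frac{303104}{625} \approx 484.97$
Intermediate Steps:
$F{\left(z \right)} = - \frac{z}{5}$ ($F{\left(z \right)} = z \left(- \frac{1}{5}\right) = - \frac{z}{5}$)
$J{\left(Y \right)} = Y^{2}$
$f{\left(m,w \right)} = \frac{2 m^{4}}{625}$ ($f{\left(m,w \right)} = 2 \left(\left(- \frac{m}{5}\right)^{2}\right)^{2} = 2 \left(\frac{m^{2}}{25}\right)^{2} = 2 \frac{m^{4}}{625} = \frac{2 m^{4}}{625}$)
$f{\left(8,16 \right)} 37 = \frac{2 \cdot 8^{4}}{625} \cdot 37 = \frac{2}{625} \cdot 4096 \cdot 37 = \frac{8192}{625} \cdot 37 = \frac{303104}{625}$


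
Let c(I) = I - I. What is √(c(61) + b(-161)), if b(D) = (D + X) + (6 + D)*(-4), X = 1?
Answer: 2*√115 ≈ 21.448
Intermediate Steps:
b(D) = -23 - 3*D (b(D) = (D + 1) + (6 + D)*(-4) = (1 + D) + (-24 - 4*D) = -23 - 3*D)
c(I) = 0
√(c(61) + b(-161)) = √(0 + (-23 - 3*(-161))) = √(0 + (-23 + 483)) = √(0 + 460) = √460 = 2*√115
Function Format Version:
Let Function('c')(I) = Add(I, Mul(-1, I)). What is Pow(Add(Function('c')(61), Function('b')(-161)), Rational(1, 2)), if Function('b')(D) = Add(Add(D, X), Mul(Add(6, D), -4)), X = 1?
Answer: Mul(2, Pow(115, Rational(1, 2))) ≈ 21.448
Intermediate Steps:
Function('b')(D) = Add(-23, Mul(-3, D)) (Function('b')(D) = Add(Add(D, 1), Mul(Add(6, D), -4)) = Add(Add(1, D), Add(-24, Mul(-4, D))) = Add(-23, Mul(-3, D)))
Function('c')(I) = 0
Pow(Add(Function('c')(61), Function('b')(-161)), Rational(1, 2)) = Pow(Add(0, Add(-23, Mul(-3, -161))), Rational(1, 2)) = Pow(Add(0, Add(-23, 483)), Rational(1, 2)) = Pow(Add(0, 460), Rational(1, 2)) = Pow(460, Rational(1, 2)) = Mul(2, Pow(115, Rational(1, 2)))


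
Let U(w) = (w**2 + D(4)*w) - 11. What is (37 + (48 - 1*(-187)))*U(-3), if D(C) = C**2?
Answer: -13600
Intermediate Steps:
U(w) = -11 + w**2 + 16*w (U(w) = (w**2 + 4**2*w) - 11 = (w**2 + 16*w) - 11 = -11 + w**2 + 16*w)
(37 + (48 - 1*(-187)))*U(-3) = (37 + (48 - 1*(-187)))*(-11 + (-3)**2 + 16*(-3)) = (37 + (48 + 187))*(-11 + 9 - 48) = (37 + 235)*(-50) = 272*(-50) = -13600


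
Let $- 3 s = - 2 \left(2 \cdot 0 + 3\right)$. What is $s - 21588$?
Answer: $-21586$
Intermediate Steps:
$s = 2$ ($s = - \frac{\left(-2\right) \left(2 \cdot 0 + 3\right)}{3} = - \frac{\left(-2\right) \left(0 + 3\right)}{3} = - \frac{\left(-2\right) 3}{3} = \left(- \frac{1}{3}\right) \left(-6\right) = 2$)
$s - 21588 = 2 - 21588 = -21586$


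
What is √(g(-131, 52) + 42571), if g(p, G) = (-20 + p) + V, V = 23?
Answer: √42443 ≈ 206.02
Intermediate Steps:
g(p, G) = 3 + p (g(p, G) = (-20 + p) + 23 = 3 + p)
√(g(-131, 52) + 42571) = √((3 - 131) + 42571) = √(-128 + 42571) = √42443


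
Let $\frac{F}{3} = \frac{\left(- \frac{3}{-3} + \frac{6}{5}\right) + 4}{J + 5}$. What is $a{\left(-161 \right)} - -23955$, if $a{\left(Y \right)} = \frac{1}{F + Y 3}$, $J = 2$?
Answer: $\frac{402731425}{16812} \approx 23955.0$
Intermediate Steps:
$F = \frac{93}{35}$ ($F = 3 \frac{\left(- \frac{3}{-3} + \frac{6}{5}\right) + 4}{2 + 5} = 3 \frac{\left(\left(-3\right) \left(- \frac{1}{3}\right) + 6 \cdot \frac{1}{5}\right) + 4}{7} = 3 \left(\left(1 + \frac{6}{5}\right) + 4\right) \frac{1}{7} = 3 \left(\frac{11}{5} + 4\right) \frac{1}{7} = 3 \cdot \frac{31}{5} \cdot \frac{1}{7} = 3 \cdot \frac{31}{35} = \frac{93}{35} \approx 2.6571$)
$a{\left(Y \right)} = \frac{1}{\frac{93}{35} + 3 Y}$ ($a{\left(Y \right)} = \frac{1}{\frac{93}{35} + Y 3} = \frac{1}{\frac{93}{35} + 3 Y}$)
$a{\left(-161 \right)} - -23955 = \frac{35}{3 \left(31 + 35 \left(-161\right)\right)} - -23955 = \frac{35}{3 \left(31 - 5635\right)} + 23955 = \frac{35}{3 \left(-5604\right)} + 23955 = \frac{35}{3} \left(- \frac{1}{5604}\right) + 23955 = - \frac{35}{16812} + 23955 = \frac{402731425}{16812}$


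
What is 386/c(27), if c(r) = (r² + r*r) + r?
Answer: 386/1485 ≈ 0.25993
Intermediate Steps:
c(r) = r + 2*r² (c(r) = (r² + r²) + r = 2*r² + r = r + 2*r²)
386/c(27) = 386/((27*(1 + 2*27))) = 386/((27*(1 + 54))) = 386/((27*55)) = 386/1485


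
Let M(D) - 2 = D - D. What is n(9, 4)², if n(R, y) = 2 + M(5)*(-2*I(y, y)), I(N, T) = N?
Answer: 196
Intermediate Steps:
M(D) = 2 (M(D) = 2 + (D - D) = 2 + 0 = 2)
n(R, y) = 2 - 4*y (n(R, y) = 2 + 2*(-2*y) = 2 - 4*y)
n(9, 4)² = (2 - 4*4)² = (2 - 16)² = (-14)² = 196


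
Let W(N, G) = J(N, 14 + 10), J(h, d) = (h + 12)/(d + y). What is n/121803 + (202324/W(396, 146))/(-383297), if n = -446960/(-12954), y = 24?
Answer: -18692817457504/302389914528207 ≈ -0.061817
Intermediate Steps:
J(h, d) = (12 + h)/(24 + d) (J(h, d) = (h + 12)/(d + 24) = (12 + h)/(24 + d))
W(N, G) = ¼ + N/48 (W(N, G) = (12 + N)/(24 + (14 + 10)) = (12 + N)/(24 + 24) = (12 + N)/48 = ¼ + N/48)
n = 223480/6477 (n = -446960*(-1/12954) = 223480/6477 ≈ 34.504)
n/121803 + (202324/W(396, 146))/(-383297) = (223480/6477)/121803 + (202324/(¼ + (1/48)*396))/(-383297) = (223480/6477)*(1/121803) + (202324/(¼ + 33/4))*(-1/383297) = 223480/788918031 + (202324/(17/2))*(-1/383297) = 223480/788918031 + (202324*(2/17))*(-1/383297) = 223480/788918031 + (404648/17)*(-1/383297) = 223480/788918031 - 404648/6516049 = -18692817457504/302389914528207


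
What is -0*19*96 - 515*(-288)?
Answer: 148320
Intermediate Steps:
-0*19*96 - 515*(-288) = -67*0*96 - 1*(-148320) = 0*96 + 148320 = 0 + 148320 = 148320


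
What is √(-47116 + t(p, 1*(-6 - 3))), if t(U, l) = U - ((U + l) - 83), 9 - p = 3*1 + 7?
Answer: 4*I*√2939 ≈ 216.85*I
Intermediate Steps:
p = -1 (p = 9 - (3*1 + 7) = 9 - (3 + 7) = 9 - 1*10 = 9 - 10 = -1)
t(U, l) = 83 - l (t(U, l) = U - (-83 + U + l) = U + (83 - U - l) = 83 - l)
√(-47116 + t(p, 1*(-6 - 3))) = √(-47116 + (83 - (-6 - 3))) = √(-47116 + (83 - (-9))) = √(-47116 + (83 - 1*(-9))) = √(-47116 + (83 + 9)) = √(-47116 + 92) = √(-47024) = 4*I*√2939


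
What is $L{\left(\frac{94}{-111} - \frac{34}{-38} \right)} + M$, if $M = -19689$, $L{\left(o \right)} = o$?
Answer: $- \frac{41524000}{2109} \approx -19689.0$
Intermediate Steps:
$L{\left(\frac{94}{-111} - \frac{34}{-38} \right)} + M = \left(\frac{94}{-111} - \frac{34}{-38}\right) - 19689 = \left(94 \left(- \frac{1}{111}\right) - - \frac{17}{19}\right) - 19689 = \left(- \frac{94}{111} + \frac{17}{19}\right) - 19689 = \frac{101}{2109} - 19689 = - \frac{41524000}{2109}$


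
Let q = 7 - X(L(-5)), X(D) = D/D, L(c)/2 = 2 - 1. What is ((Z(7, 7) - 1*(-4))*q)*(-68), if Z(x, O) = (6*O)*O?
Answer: -121584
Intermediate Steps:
L(c) = 2 (L(c) = 2*(2 - 1) = 2*1 = 2)
Z(x, O) = 6*O²
X(D) = 1
q = 6 (q = 7 - 1*1 = 7 - 1 = 6)
((Z(7, 7) - 1*(-4))*q)*(-68) = ((6*7² - 1*(-4))*6)*(-68) = ((6*49 + 4)*6)*(-68) = ((294 + 4)*6)*(-68) = (298*6)*(-68) = 1788*(-68) = -121584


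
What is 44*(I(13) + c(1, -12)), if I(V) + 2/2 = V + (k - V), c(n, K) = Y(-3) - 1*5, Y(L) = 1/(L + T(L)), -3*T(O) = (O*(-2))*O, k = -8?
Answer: -1804/3 ≈ -601.33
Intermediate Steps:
T(O) = 2*O²/3 (T(O) = -O*(-2)*O/3 = -(-2*O)*O/3 = -(-2)*O²/3 = 2*O²/3)
Y(L) = 1/(L + 2*L²/3)
c(n, K) = -14/3 (c(n, K) = 3/(-3*(3 + 2*(-3))) - 1*5 = 3*(-⅓)/(3 - 6) - 5 = 3*(-⅓)/(-3) - 5 = 3*(-⅓)*(-⅓) - 5 = ⅓ - 5 = -14/3)
I(V) = -9 (I(V) = -1 + (V + (-8 - V)) = -1 - 8 = -9)
44*(I(13) + c(1, -12)) = 44*(-9 - 14/3) = 44*(-41/3) = -1804/3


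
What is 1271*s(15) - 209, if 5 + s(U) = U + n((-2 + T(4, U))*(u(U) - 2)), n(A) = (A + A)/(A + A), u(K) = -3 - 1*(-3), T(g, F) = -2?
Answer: 13772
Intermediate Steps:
u(K) = 0 (u(K) = -3 + 3 = 0)
n(A) = 1 (n(A) = (2*A)/((2*A)) = (2*A)*(1/(2*A)) = 1)
s(U) = -4 + U (s(U) = -5 + (U + 1) = -5 + (1 + U) = -4 + U)
1271*s(15) - 209 = 1271*(-4 + 15) - 209 = 1271*11 - 209 = 13981 - 209 = 13772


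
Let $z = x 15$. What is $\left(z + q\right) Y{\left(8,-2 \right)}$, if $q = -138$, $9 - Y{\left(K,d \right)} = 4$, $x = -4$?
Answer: $-990$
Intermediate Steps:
$Y{\left(K,d \right)} = 5$ ($Y{\left(K,d \right)} = 9 - 4 = 5$)
$z = -60$ ($z = \left(-4\right) 15 = -60$)
$\left(z + q\right) Y{\left(8,-2 \right)} = \left(-60 - 138\right) 5 = \left(-198\right) 5 = -990$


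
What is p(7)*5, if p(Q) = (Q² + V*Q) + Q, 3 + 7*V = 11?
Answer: 320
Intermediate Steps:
V = 8/7 (V = -3/7 + (⅐)*11 = -3/7 + 11/7 = 8/7 ≈ 1.1429)
p(Q) = Q² + 15*Q/7 (p(Q) = (Q² + 8*Q/7) + Q = Q² + 15*Q/7)
p(7)*5 = ((⅐)*7*(15 + 7*7))*5 = ((⅐)*7*(15 + 49))*5 = ((⅐)*7*64)*5 = 64*5 = 320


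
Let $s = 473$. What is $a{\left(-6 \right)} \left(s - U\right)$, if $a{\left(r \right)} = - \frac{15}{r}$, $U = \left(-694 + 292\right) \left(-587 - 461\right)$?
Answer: $- \frac{2104115}{2} \approx -1.0521 \cdot 10^{6}$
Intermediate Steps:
$U = 421296$ ($U = \left(-402\right) \left(-1048\right) = 421296$)
$a{\left(-6 \right)} \left(s - U\right) = - \frac{15}{-6} \left(473 - 421296\right) = \left(-15\right) \left(- \frac{1}{6}\right) \left(473 - 421296\right) = \frac{5}{2} \left(-420823\right) = - \frac{2104115}{2}$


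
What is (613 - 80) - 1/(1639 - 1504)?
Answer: 71954/135 ≈ 532.99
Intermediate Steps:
(613 - 80) - 1/(1639 - 1504) = 533 - 1/135 = 71954/135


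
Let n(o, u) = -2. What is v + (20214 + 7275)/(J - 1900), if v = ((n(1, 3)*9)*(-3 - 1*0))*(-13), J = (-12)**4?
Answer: -776199/1108 ≈ -700.54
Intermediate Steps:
J = 20736
v = -702 (v = ((-2*9)*(-3 - 1*0))*(-13) = -18*(-3 + 0)*(-13) = -18*(-3)*(-13) = 54*(-13) = -702)
v + (20214 + 7275)/(J - 1900) = -702 + (20214 + 7275)/(20736 - 1900) = -702 + 27489/18836 = -702 + 27489*(1/18836) = -702 + 1617/1108 = -776199/1108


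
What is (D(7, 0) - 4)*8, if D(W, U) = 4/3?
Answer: -64/3 ≈ -21.333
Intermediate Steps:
D(W, U) = 4/3 (D(W, U) = 4*(⅓) = 4/3)
(D(7, 0) - 4)*8 = (4/3 - 4)*8 = -8/3*8 = -64/3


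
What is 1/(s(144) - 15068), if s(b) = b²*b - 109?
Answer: 1/2970807 ≈ 3.3661e-7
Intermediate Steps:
s(b) = -109 + b³ (s(b) = b³ - 109 = -109 + b³)
1/(s(144) - 15068) = 1/((-109 + 144³) - 15068) = 1/((-109 + 2985984) - 15068) = 1/(2985875 - 15068) = 1/2970807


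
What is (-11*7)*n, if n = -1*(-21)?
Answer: -1617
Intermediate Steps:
n = 21
(-11*7)*n = -11*7*21 = -77*21 = -1617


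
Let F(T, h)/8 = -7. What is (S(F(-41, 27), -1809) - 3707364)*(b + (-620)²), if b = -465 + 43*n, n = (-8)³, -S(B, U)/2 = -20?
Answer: -1341750994756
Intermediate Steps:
F(T, h) = -56 (F(T, h) = 8*(-7) = -56)
S(B, U) = 40 (S(B, U) = -2*(-20) = 40)
n = -512
b = -22481 (b = -465 + 43*(-512) = -465 - 22016 = -22481)
(S(F(-41, 27), -1809) - 3707364)*(b + (-620)²) = (40 - 3707364)*(-22481 + (-620)²) = -3707324*(-22481 + 384400) = -3707324*361919 = -1341750994756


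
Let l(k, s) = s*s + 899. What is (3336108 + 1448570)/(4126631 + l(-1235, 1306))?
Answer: 2392339/2916583 ≈ 0.82025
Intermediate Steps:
l(k, s) = 899 + s**2 (l(k, s) = s**2 + 899 = 899 + s**2)
(3336108 + 1448570)/(4126631 + l(-1235, 1306)) = (3336108 + 1448570)/(4126631 + (899 + 1306**2)) = 4784678/(4126631 + (899 + 1705636)) = 4784678/(4126631 + 1706535) = 4784678/5833166 = 4784678*(1/5833166) = 2392339/2916583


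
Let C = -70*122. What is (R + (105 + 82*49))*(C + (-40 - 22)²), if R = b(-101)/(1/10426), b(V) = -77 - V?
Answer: -1194413512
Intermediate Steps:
R = 250224 (R = (-77 - 1*(-101))/(1/10426) = (-77 + 101)/(1/10426) = 24*10426 = 250224)
C = -8540
(R + (105 + 82*49))*(C + (-40 - 22)²) = (250224 + (105 + 82*49))*(-8540 + (-40 - 22)²) = (250224 + (105 + 4018))*(-8540 + (-62)²) = (250224 + 4123)*(-8540 + 3844) = 254347*(-4696) = -1194413512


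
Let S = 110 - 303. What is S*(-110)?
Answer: 21230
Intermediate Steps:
S = -193
S*(-110) = -193*(-110) = 21230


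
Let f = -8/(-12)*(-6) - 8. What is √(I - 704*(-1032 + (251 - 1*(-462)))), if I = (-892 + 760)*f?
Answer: 4*√14135 ≈ 475.56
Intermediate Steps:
f = -12 (f = -8*(-1/12)*(-6) - 8 = (⅔)*(-6) - 8 = -4 - 8 = -12)
I = 1584 (I = (-892 + 760)*(-12) = -132*(-12) = 1584)
√(I - 704*(-1032 + (251 - 1*(-462)))) = √(1584 - 704*(-1032 + (251 - 1*(-462)))) = √(1584 - 704*(-1032 + (251 + 462))) = √(1584 - 704*(-1032 + 713)) = √(1584 - 704*(-319)) = √(1584 + 224576) = √226160 = 4*√14135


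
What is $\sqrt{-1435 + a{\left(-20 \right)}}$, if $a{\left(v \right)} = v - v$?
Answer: $i \sqrt{1435} \approx 37.881 i$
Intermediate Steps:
$a{\left(v \right)} = 0$
$\sqrt{-1435 + a{\left(-20 \right)}} = \sqrt{-1435 + 0} = \sqrt{-1435} = i \sqrt{1435}$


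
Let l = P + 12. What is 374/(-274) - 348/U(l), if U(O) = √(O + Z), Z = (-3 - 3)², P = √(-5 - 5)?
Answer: -187/137 - 348/√(48 + I*√10) ≈ -51.513 + 1.6501*I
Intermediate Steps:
P = I*√10 (P = √(-10) = I*√10 ≈ 3.1623*I)
l = 12 + I*√10 (l = I*√10 + 12 = 12 + I*√10 ≈ 12.0 + 3.1623*I)
Z = 36 (Z = (-6)² = 36)
U(O) = √(36 + O) (U(O) = √(O + 36) = √(36 + O))
374/(-274) - 348/U(l) = 374/(-274) - 348/√(36 + (12 + I*√10)) = 374*(-1/274) - 348/√(48 + I*√10) = -187/137 - 348/√(48 + I*√10)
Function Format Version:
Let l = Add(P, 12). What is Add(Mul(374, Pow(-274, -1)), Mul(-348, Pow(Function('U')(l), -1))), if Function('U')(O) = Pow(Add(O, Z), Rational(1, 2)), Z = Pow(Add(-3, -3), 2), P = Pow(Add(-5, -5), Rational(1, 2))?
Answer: Add(Rational(-187, 137), Mul(-348, Pow(Add(48, Mul(I, Pow(10, Rational(1, 2)))), Rational(-1, 2)))) ≈ Add(-51.513, Mul(1.6501, I))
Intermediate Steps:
P = Mul(I, Pow(10, Rational(1, 2))) (P = Pow(-10, Rational(1, 2)) = Mul(I, Pow(10, Rational(1, 2))) ≈ Mul(3.1623, I))
l = Add(12, Mul(I, Pow(10, Rational(1, 2)))) (l = Add(Mul(I, Pow(10, Rational(1, 2))), 12) = Add(12, Mul(I, Pow(10, Rational(1, 2)))) ≈ Add(12.000, Mul(3.1623, I)))
Z = 36 (Z = Pow(-6, 2) = 36)
Function('U')(O) = Pow(Add(36, O), Rational(1, 2)) (Function('U')(O) = Pow(Add(O, 36), Rational(1, 2)) = Pow(Add(36, O), Rational(1, 2)))
Add(Mul(374, Pow(-274, -1)), Mul(-348, Pow(Function('U')(l), -1))) = Add(Mul(374, Pow(-274, -1)), Mul(-348, Pow(Pow(Add(36, Add(12, Mul(I, Pow(10, Rational(1, 2))))), Rational(1, 2)), -1))) = Add(Mul(374, Rational(-1, 274)), Mul(-348, Pow(Pow(Add(48, Mul(I, Pow(10, Rational(1, 2)))), Rational(1, 2)), -1))) = Add(Rational(-187, 137), Mul(-348, Pow(Add(48, Mul(I, Pow(10, Rational(1, 2)))), Rational(-1, 2))))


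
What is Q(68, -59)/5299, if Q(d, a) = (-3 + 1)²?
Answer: 4/5299 ≈ 0.00075486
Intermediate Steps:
Q(d, a) = 4 (Q(d, a) = (-2)² = 4)
Q(68, -59)/5299 = 4/5299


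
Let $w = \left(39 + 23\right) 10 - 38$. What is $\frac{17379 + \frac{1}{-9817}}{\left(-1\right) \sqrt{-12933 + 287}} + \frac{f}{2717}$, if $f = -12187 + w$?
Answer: $- \frac{1055}{247} + \frac{85304821 i \sqrt{12646}}{62072891} \approx -4.2713 + 154.54 i$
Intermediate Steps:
$w = 582$ ($w = 62 \cdot 10 - 38 = 620 - 38 = 582$)
$f = -11605$ ($f = -12187 + 582 = -11605$)
$\frac{17379 + \frac{1}{-9817}}{\left(-1\right) \sqrt{-12933 + 287}} + \frac{f}{2717} = \frac{17379 + \frac{1}{-9817}}{\left(-1\right) \sqrt{-12933 + 287}} - \frac{11605}{2717} = \frac{17379 - \frac{1}{9817}}{\left(-1\right) \sqrt{-12646}} - \frac{1055}{247} = \frac{170609642}{9817 \left(- i \sqrt{12646}\right)} - \frac{1055}{247} = \frac{170609642 \frac{i \sqrt{12646}}{12646}}{9817} - \frac{1055}{247} = \frac{85304821 i \sqrt{12646}}{62072891} - \frac{1055}{247} = - \frac{1055}{247} + \frac{85304821 i \sqrt{12646}}{62072891}$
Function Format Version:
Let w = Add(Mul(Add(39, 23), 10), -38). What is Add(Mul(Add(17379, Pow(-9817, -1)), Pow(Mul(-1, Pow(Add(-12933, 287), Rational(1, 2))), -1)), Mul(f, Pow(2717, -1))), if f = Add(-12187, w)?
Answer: Add(Rational(-1055, 247), Mul(Rational(85304821, 62072891), I, Pow(12646, Rational(1, 2)))) ≈ Add(-4.2713, Mul(154.54, I))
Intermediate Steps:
w = 582 (w = Add(Mul(62, 10), -38) = Add(620, -38) = 582)
f = -11605 (f = Add(-12187, 582) = -11605)
Add(Mul(Add(17379, Pow(-9817, -1)), Pow(Mul(-1, Pow(Add(-12933, 287), Rational(1, 2))), -1)), Mul(f, Pow(2717, -1))) = Add(Mul(Add(17379, Pow(-9817, -1)), Pow(Mul(-1, Pow(Add(-12933, 287), Rational(1, 2))), -1)), Mul(-11605, Pow(2717, -1))) = Add(Mul(Add(17379, Rational(-1, 9817)), Pow(Mul(-1, Pow(-12646, Rational(1, 2))), -1)), Mul(-11605, Rational(1, 2717))) = Add(Mul(Rational(170609642, 9817), Pow(Mul(-1, Mul(I, Pow(12646, Rational(1, 2)))), -1)), Rational(-1055, 247)) = Add(Mul(Rational(170609642, 9817), Pow(Mul(-1, I, Pow(12646, Rational(1, 2))), -1)), Rational(-1055, 247)) = Add(Mul(Rational(170609642, 9817), Mul(Rational(1, 12646), I, Pow(12646, Rational(1, 2)))), Rational(-1055, 247)) = Add(Mul(Rational(85304821, 62072891), I, Pow(12646, Rational(1, 2))), Rational(-1055, 247)) = Add(Rational(-1055, 247), Mul(Rational(85304821, 62072891), I, Pow(12646, Rational(1, 2))))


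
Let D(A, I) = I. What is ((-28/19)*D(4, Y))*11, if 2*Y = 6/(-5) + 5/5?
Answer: 154/95 ≈ 1.6211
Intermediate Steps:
Y = -1/10 (Y = (6/(-5) + 5/5)/2 = (6*(-1/5) + 5*(1/5))/2 = (-6/5 + 1)/2 = (1/2)*(-1/5) = -1/10 ≈ -0.10000)
((-28/19)*D(4, Y))*11 = (-28/19*(-1/10))*11 = (-28*1/19*(-1/10))*11 = -28/19*(-1/10)*11 = (14/95)*11 = 154/95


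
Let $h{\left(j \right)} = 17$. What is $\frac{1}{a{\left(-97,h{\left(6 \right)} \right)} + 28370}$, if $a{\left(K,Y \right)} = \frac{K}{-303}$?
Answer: $\frac{303}{8596207} \approx 3.5248 \cdot 10^{-5}$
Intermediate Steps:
$a{\left(K,Y \right)} = - \frac{K}{303}$ ($a{\left(K,Y \right)} = K \left(- \frac{1}{303}\right) = - \frac{K}{303}$)
$\frac{1}{a{\left(-97,h{\left(6 \right)} \right)} + 28370} = \frac{1}{\left(- \frac{1}{303}\right) \left(-97\right) + 28370} = \frac{1}{\frac{97}{303} + 28370} = \frac{1}{\frac{8596207}{303}} = \frac{303}{8596207}$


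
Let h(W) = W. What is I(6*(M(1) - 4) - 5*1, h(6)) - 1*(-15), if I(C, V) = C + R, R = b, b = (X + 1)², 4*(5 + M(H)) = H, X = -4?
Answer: -67/2 ≈ -33.500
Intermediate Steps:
M(H) = -5 + H/4
b = 9 (b = (-4 + 1)² = (-3)² = 9)
R = 9
I(C, V) = 9 + C (I(C, V) = C + 9 = 9 + C)
I(6*(M(1) - 4) - 5*1, h(6)) - 1*(-15) = (9 + (6*((-5 + (¼)*1) - 4) - 5*1)) - 1*(-15) = (9 + (6*((-5 + ¼) - 4) - 5)) + 15 = (9 + (6*(-19/4 - 4) - 5)) + 15 = (9 + (6*(-35/4) - 5)) + 15 = (9 + (-105/2 - 5)) + 15 = (9 - 115/2) + 15 = -97/2 + 15 = -67/2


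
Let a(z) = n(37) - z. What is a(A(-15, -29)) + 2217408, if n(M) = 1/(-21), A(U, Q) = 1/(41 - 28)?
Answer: 605352350/273 ≈ 2.2174e+6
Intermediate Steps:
A(U, Q) = 1/13
n(M) = -1/21
a(z) = -1/21 - z
a(A(-15, -29)) + 2217408 = (-1/21 - 1*1/13) + 2217408 = (-1/21 - 1/13) + 2217408 = -34/273 + 2217408 = 605352350/273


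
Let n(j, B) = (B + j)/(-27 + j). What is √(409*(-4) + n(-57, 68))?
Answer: I*√2886135/42 ≈ 40.449*I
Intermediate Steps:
n(j, B) = (B + j)/(-27 + j)
√(409*(-4) + n(-57, 68)) = √(409*(-4) + (68 - 57)/(-27 - 57)) = √(-1636 + 11/(-84)) = √(-1636 - 1/84*11) = √(-1636 - 11/84) = √(-137435/84) = I*√2886135/42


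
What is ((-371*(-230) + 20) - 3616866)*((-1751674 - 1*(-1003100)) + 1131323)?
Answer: -1351684217484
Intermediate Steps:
((-371*(-230) + 20) - 3616866)*((-1751674 - 1*(-1003100)) + 1131323) = ((85330 + 20) - 3616866)*((-1751674 + 1003100) + 1131323) = (85350 - 3616866)*(-748574 + 1131323) = -3531516*382749 = -1351684217484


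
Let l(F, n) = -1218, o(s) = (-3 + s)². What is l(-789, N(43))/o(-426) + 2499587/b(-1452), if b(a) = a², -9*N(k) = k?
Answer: 420072155/356303376 ≈ 1.1790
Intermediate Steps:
N(k) = -k/9
l(-789, N(43))/o(-426) + 2499587/b(-1452) = -1218/(-3 - 426)² + 2499587/((-1452)²) = -1218/((-429)²) + 2499587/2108304 = -1218/184041 + 2499587*(1/2108304) = -1218*1/184041 + 2499587/2108304 = -406/61347 + 2499587/2108304 = 420072155/356303376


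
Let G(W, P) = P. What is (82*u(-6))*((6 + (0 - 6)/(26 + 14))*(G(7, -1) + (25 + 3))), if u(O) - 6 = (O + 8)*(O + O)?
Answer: -1165671/5 ≈ -2.3313e+5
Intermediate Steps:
u(O) = 6 + 2*O*(8 + O) (u(O) = 6 + (O + 8)*(O + O) = 6 + (8 + O)*(2*O) = 6 + 2*O*(8 + O))
(82*u(-6))*((6 + (0 - 6)/(26 + 14))*(G(7, -1) + (25 + 3))) = (82*(6 + 2*(-6)**2 + 16*(-6)))*((6 + (0 - 6)/(26 + 14))*(-1 + (25 + 3))) = (82*(6 + 2*36 - 96))*((6 - 6/40)*(-1 + 28)) = (82*(6 + 72 - 96))*((6 - 6*1/40)*27) = (82*(-18))*((6 - 3/20)*27) = -43173*27/5 = -1476*3159/20 = -1165671/5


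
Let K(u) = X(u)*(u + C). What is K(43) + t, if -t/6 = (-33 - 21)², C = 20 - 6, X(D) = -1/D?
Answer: -752385/43 ≈ -17497.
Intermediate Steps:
C = 14 (C = 20 - 1*6 = 20 - 6 = 14)
K(u) = -(14 + u)/u (K(u) = (-1/u)*(u + 14) = (-1/u)*(14 + u) = -(14 + u)/u)
t = -17496 (t = -6*(-33 - 21)² = -6*(-54)² = -6*2916 = -17496)
K(43) + t = (-14 - 1*43)/43 - 17496 = (-14 - 43)/43 - 17496 = (1/43)*(-57) - 17496 = -57/43 - 17496 = -752385/43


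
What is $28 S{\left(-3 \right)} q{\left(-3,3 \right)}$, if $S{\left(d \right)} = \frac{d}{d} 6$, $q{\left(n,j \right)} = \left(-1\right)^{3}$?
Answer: $-168$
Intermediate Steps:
$q{\left(n,j \right)} = -1$
$S{\left(d \right)} = 6$ ($S{\left(d \right)} = 1 \cdot 6 = 6$)
$28 S{\left(-3 \right)} q{\left(-3,3 \right)} = 28 \cdot 6 \left(-1\right) = 168 \left(-1\right) = -168$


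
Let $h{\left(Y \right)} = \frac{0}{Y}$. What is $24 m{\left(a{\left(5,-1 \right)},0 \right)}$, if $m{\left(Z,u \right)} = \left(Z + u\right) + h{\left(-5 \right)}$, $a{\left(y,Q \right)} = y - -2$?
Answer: $168$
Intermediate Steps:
$h{\left(Y \right)} = 0$
$a{\left(y,Q \right)} = 2 + y$ ($a{\left(y,Q \right)} = y + 2 = 2 + y$)
$m{\left(Z,u \right)} = Z + u$ ($m{\left(Z,u \right)} = \left(Z + u\right) + 0 = Z + u$)
$24 m{\left(a{\left(5,-1 \right)},0 \right)} = 24 \left(\left(2 + 5\right) + 0\right) = 24 \left(7 + 0\right) = 24 \cdot 7 = 168$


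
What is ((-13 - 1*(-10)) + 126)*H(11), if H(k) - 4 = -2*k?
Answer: -2214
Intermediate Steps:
H(k) = 4 - 2*k
((-13 - 1*(-10)) + 126)*H(11) = ((-13 - 1*(-10)) + 126)*(4 - 2*11) = ((-13 + 10) + 126)*(4 - 22) = (-3 + 126)*(-18) = 123*(-18) = -2214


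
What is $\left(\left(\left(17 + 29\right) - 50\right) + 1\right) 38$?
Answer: $-114$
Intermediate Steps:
$\left(\left(\left(17 + 29\right) - 50\right) + 1\right) 38 = \left(\left(46 - 50\right) + 1\right) 38 = \left(-4 + 1\right) 38 = \left(-3\right) 38 = -114$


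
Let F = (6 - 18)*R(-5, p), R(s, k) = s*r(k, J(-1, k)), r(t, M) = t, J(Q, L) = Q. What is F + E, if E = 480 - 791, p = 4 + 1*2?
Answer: 49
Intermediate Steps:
p = 6 (p = 4 + 2 = 6)
E = -311
R(s, k) = k*s (R(s, k) = s*k = k*s)
F = 360 (F = (6 - 18)*(6*(-5)) = -12*(-30) = 360)
F + E = 360 - 311 = 49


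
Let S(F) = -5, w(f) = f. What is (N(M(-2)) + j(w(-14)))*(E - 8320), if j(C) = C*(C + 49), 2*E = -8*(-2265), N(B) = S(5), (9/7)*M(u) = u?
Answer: -366300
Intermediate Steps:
M(u) = 7*u/9
N(B) = -5
E = 9060 (E = (-8*(-2265))/2 = (½)*18120 = 9060)
j(C) = C*(49 + C)
(N(M(-2)) + j(w(-14)))*(E - 8320) = (-5 - 14*(49 - 14))*(9060 - 8320) = (-5 - 14*35)*740 = (-5 - 490)*740 = -495*740 = -366300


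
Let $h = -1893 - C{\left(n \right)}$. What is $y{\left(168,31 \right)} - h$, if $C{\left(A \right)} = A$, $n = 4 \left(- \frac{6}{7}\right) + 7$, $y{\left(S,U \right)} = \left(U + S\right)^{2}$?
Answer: $\frac{290483}{7} \approx 41498.0$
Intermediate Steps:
$y{\left(S,U \right)} = \left(S + U\right)^{2}$
$n = \frac{25}{7}$ ($n = 4 \left(\left(-6\right) \frac{1}{7}\right) + 7 = 4 \left(- \frac{6}{7}\right) + 7 = - \frac{24}{7} + 7 = \frac{25}{7} \approx 3.5714$)
$h = - \frac{13276}{7}$ ($h = -1893 - \frac{25}{7} = - \frac{13276}{7} \approx -1896.6$)
$y{\left(168,31 \right)} - h = \left(168 + 31\right)^{2} - - \frac{13276}{7} = 199^{2} + \frac{13276}{7} = 39601 + \frac{13276}{7} = \frac{290483}{7}$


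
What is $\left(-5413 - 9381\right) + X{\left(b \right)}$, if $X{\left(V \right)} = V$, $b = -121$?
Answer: $-14915$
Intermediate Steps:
$\left(-5413 - 9381\right) + X{\left(b \right)} = \left(-5413 - 9381\right) - 121 = -14794 - 121 = -14915$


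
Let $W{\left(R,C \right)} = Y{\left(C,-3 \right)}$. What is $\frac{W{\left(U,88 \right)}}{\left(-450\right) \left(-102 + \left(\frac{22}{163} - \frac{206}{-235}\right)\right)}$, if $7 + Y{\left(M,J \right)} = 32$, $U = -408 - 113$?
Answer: $\frac{38305}{69630516} \approx 0.00055012$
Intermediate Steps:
$U = -521$ ($U = -408 - 113 = -521$)
$Y{\left(M,J \right)} = 25$ ($Y{\left(M,J \right)} = -7 + 32 = 25$)
$W{\left(R,C \right)} = 25$
$\frac{W{\left(U,88 \right)}}{\left(-450\right) \left(-102 + \left(\frac{22}{163} - \frac{206}{-235}\right)\right)} = \frac{25}{\left(-450\right) \left(-102 + \left(\frac{22}{163} - \frac{206}{-235}\right)\right)} = \frac{25}{\left(-450\right) \left(-102 + \left(22 \cdot \frac{1}{163} - - \frac{206}{235}\right)\right)} = \frac{25}{\left(-450\right) \left(-102 + \left(\frac{22}{163} + \frac{206}{235}\right)\right)} = \frac{25}{\left(-450\right) \left(-102 + \frac{38748}{38305}\right)} = \frac{25}{\left(-450\right) \left(- \frac{3868362}{38305}\right)} = \frac{25}{\frac{348152580}{7661}} = 25 \cdot \frac{7661}{348152580} = \frac{38305}{69630516}$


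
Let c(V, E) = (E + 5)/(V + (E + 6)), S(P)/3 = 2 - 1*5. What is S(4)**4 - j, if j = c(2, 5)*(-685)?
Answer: 92143/13 ≈ 7087.9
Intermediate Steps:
S(P) = -9 (S(P) = 3*(2 - 1*5) = 3*(2 - 5) = 3*(-3) = -9)
c(V, E) = (5 + E)/(6 + E + V) (c(V, E) = (5 + E)/(V + (6 + E)) = (5 + E)/(6 + E + V))
j = -6850/13 (j = ((5 + 5)/(6 + 5 + 2))*(-685) = (10/13)*(-685) = -6850/13 ≈ -526.92)
S(4)**4 - j = (-9)**4 - 1*(-6850/13) = 6561 + 6850/13 = 92143/13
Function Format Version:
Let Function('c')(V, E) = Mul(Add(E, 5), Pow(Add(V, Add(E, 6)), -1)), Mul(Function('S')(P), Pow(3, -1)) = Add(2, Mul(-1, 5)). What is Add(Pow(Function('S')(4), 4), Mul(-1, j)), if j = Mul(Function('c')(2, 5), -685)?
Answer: Rational(92143, 13) ≈ 7087.9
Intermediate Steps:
Function('S')(P) = -9 (Function('S')(P) = Mul(3, Add(2, Mul(-1, 5))) = Mul(3, Add(2, -5)) = Mul(3, -3) = -9)
Function('c')(V, E) = Mul(Pow(Add(6, E, V), -1), Add(5, E)) (Function('c')(V, E) = Mul(Add(5, E), Pow(Add(V, Add(6, E)), -1)) = Mul(Add(5, E), Pow(Add(6, E, V), -1)) = Mul(Pow(Add(6, E, V), -1), Add(5, E)))
j = Rational(-6850, 13) (j = Mul(Mul(Pow(Add(6, 5, 2), -1), Add(5, 5)), -685) = Mul(Mul(Pow(13, -1), 10), -685) = Mul(Mul(Rational(1, 13), 10), -685) = Mul(Rational(10, 13), -685) = Rational(-6850, 13) ≈ -526.92)
Add(Pow(Function('S')(4), 4), Mul(-1, j)) = Add(Pow(-9, 4), Mul(-1, Rational(-6850, 13))) = Add(6561, Rational(6850, 13)) = Rational(92143, 13)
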